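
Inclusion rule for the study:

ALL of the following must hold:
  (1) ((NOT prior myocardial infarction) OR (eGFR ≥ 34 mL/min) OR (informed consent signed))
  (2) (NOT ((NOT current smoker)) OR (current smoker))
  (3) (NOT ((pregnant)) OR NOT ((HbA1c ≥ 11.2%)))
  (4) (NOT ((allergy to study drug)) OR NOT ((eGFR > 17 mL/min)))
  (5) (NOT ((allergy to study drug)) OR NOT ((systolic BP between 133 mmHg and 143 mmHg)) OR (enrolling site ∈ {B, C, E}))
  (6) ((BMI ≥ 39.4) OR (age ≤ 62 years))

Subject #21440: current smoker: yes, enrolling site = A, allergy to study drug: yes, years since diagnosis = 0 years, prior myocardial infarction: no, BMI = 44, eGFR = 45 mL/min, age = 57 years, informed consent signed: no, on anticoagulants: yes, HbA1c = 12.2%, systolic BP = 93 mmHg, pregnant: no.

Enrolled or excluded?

Excluded

Atomic conditions:
  NOT prior myocardial infarction: no → true
  eGFR ≥ 34 mL/min: 45 ≥ 34 is true
  informed consent signed: no → false
  NOT current smoker: yes → false
  current smoker: yes → true
  pregnant: no → false
  HbA1c ≥ 11.2%: 12.2 ≥ 11.2 is true
  allergy to study drug: yes → true
  eGFR > 17 mL/min: 45 > 17 is true
  systolic BP between 133 mmHg and 143 mmHg: 93 in [133, 143] is false
  enrolling site ∈ {B, C, E}: A is not in the set → false
  BMI ≥ 39.4: 44 ≥ 39.4 is true
  age ≤ 62 years: 57 ≤ 62 is true
Combine:
[1] true OR true OR false = true
[2.1] NOT false = true
[2] true OR true = true
[3.1] NOT false = true
[3.2] NOT true = false
[3] true OR false = true
[4.1] NOT true = false
[4.2] NOT true = false
[4] false OR false = false
[5.1] NOT true = false
[5.2] NOT false = true
[5] false OR true OR false = true
[6] true OR true = true
[root] true AND true AND true AND false AND true AND true = false
Overall: false → excluded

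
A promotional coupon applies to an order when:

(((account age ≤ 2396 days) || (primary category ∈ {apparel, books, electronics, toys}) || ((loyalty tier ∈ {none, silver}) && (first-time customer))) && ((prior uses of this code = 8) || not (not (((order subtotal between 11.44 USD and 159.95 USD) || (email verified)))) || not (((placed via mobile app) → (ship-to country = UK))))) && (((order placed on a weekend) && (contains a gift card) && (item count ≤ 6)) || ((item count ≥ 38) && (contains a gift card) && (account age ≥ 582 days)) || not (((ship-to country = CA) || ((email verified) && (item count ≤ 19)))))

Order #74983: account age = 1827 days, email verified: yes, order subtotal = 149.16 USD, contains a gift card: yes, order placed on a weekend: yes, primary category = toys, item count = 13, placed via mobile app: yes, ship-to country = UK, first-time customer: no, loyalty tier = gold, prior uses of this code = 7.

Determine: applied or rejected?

Atomic conditions:
  account age ≤ 2396 days: 1827 ≤ 2396 is true
  primary category ∈ {apparel, books, electronics, toys}: toys is in the set → true
  loyalty tier ∈ {none, silver}: gold is not in the set → false
  first-time customer: no → false
  prior uses of this code = 8: 7 == 8 is false
  order subtotal between 11.44 USD and 159.95 USD: 149.16 in [11.44, 159.95] is true
  email verified: yes → true
  placed via mobile app: yes → true
  ship-to country = UK: UK == UK is true
  order placed on a weekend: yes → true
  contains a gift card: yes → true
  item count ≤ 6: 13 ≤ 6 is false
  item count ≥ 38: 13 ≥ 38 is false
  account age ≥ 582 days: 1827 ≥ 582 is true
  ship-to country = CA: UK == CA is false
  item count ≤ 19: 13 ≤ 19 is true
Combine:
[1.1.3] false AND false = false
[1.1] true OR true OR false = true
[1.2.2.1.1] true OR true = true
[1.2.2.1] NOT true = false
[1.2.2] NOT false = true
[1.2.3.1] true → true = true
[1.2.3] NOT true = false
[1.2] false OR true OR false = true
[1] true AND true = true
[2.1] true AND true AND false = false
[2.2] false AND true AND true = false
[2.3.1.2] true AND true = true
[2.3.1] false OR true = true
[2.3] NOT true = false
[2] false OR false OR false = false
[root] true AND false = false
Overall: false → rejected

Rejected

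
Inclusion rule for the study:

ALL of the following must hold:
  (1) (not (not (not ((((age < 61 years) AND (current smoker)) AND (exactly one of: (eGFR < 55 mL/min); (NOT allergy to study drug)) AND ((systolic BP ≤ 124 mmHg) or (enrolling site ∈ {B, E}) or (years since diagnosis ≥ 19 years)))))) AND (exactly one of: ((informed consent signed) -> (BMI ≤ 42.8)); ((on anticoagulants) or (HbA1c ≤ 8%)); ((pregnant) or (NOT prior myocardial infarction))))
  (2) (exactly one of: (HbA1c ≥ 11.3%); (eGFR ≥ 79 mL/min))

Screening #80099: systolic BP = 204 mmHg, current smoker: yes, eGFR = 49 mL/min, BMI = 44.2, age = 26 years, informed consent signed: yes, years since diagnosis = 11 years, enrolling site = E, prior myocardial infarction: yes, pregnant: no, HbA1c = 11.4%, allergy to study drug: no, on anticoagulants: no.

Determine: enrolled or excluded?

Excluded

Atomic conditions:
  age < 61 years: 26 < 61 is true
  current smoker: yes → true
  eGFR < 55 mL/min: 49 < 55 is true
  NOT allergy to study drug: no → true
  systolic BP ≤ 124 mmHg: 204 ≤ 124 is false
  enrolling site ∈ {B, E}: E is in the set → true
  years since diagnosis ≥ 19 years: 11 ≥ 19 is false
  informed consent signed: yes → true
  BMI ≤ 42.8: 44.2 ≤ 42.8 is false
  on anticoagulants: no → false
  HbA1c ≤ 8%: 11.4 ≤ 8 is false
  pregnant: no → false
  NOT prior myocardial infarction: yes → false
  HbA1c ≥ 11.3%: 11.4 ≥ 11.3 is true
  eGFR ≥ 79 mL/min: 49 ≥ 79 is false
Combine:
[1.1.1.1.1.1] true AND true = true
[1.1.1.1.1.2] exactly-one(true, true) = false
[1.1.1.1.1.3] false OR true OR false = true
[1.1.1.1.1] true AND false AND true = false
[1.1.1.1] NOT false = true
[1.1.1] NOT true = false
[1.1] NOT false = true
[1.2.1] true → false = false
[1.2.2] false OR false = false
[1.2.3] false OR false = false
[1.2] exactly-one(false, false, false) = false
[1] true AND false = false
[2] exactly-one(true, false) = true
[root] false AND true = false
Overall: false → excluded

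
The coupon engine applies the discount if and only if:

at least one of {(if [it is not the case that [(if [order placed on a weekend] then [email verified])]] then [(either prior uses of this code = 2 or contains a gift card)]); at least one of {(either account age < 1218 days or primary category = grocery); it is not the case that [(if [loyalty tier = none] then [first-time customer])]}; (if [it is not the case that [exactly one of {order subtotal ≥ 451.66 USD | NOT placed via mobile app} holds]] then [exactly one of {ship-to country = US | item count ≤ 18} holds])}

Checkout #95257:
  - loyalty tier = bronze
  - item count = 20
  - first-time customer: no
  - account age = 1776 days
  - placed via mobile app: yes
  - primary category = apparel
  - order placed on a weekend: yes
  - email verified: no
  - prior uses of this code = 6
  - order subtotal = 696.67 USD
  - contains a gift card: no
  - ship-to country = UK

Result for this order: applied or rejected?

Applied

Atomic conditions:
  order placed on a weekend: yes → true
  email verified: no → false
  prior uses of this code = 2: 6 == 2 is false
  contains a gift card: no → false
  account age < 1218 days: 1776 < 1218 is false
  primary category = grocery: apparel == grocery is false
  loyalty tier = none: bronze == none is false
  first-time customer: no → false
  order subtotal ≥ 451.66 USD: 696.67 ≥ 451.66 is true
  NOT placed via mobile app: yes → false
  ship-to country = US: UK == US is false
  item count ≤ 18: 20 ≤ 18 is false
Combine:
[1.1.1] true → false = false
[1.1] NOT false = true
[1.2] false OR false = false
[1] true → false = false
[2.1] false OR false = false
[2.2.1] false → false (antecedent false ⇒ implication holds) = true
[2.2] NOT true = false
[2] false OR false = false
[3.1.1] exactly-one(true, false) = true
[3.1] NOT true = false
[3.2] exactly-one(false, false) = false
[3] false → false (antecedent false ⇒ implication holds) = true
[root] false OR false OR true = true
Overall: true → applied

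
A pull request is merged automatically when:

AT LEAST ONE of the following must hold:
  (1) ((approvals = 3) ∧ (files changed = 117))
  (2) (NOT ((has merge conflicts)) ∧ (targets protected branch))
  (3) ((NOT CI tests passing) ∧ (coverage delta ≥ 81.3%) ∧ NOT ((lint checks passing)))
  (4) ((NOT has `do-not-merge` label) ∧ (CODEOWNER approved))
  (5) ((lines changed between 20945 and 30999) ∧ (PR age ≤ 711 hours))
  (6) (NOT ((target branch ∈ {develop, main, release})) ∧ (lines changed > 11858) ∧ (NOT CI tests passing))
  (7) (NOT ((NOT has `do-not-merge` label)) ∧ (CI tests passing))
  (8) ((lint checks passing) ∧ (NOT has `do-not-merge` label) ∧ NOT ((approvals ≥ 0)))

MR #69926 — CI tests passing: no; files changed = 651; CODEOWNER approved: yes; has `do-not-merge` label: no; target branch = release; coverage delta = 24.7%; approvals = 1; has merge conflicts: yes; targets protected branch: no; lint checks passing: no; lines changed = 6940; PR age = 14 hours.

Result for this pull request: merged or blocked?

Atomic conditions:
  approvals = 3: 1 == 3 is false
  files changed = 117: 651 == 117 is false
  has merge conflicts: yes → true
  targets protected branch: no → false
  NOT CI tests passing: no → true
  coverage delta ≥ 81.3%: 24.7 ≥ 81.3 is false
  lint checks passing: no → false
  NOT has `do-not-merge` label: no → true
  CODEOWNER approved: yes → true
  lines changed between 20945 and 30999: 6940 in [20945, 30999] is false
  PR age ≤ 711 hours: 14 ≤ 711 is true
  target branch ∈ {develop, main, release}: release is in the set → true
  lines changed > 11858: 6940 > 11858 is false
  CI tests passing: no → false
  approvals ≥ 0: 1 ≥ 0 is true
Combine:
[1] false AND false = false
[2.1] NOT true = false
[2] false AND false = false
[3.3] NOT false = true
[3] true AND false AND true = false
[4] true AND true = true
[5] false AND true = false
[6.1] NOT true = false
[6] false AND false AND true = false
[7.1] NOT true = false
[7] false AND false = false
[8.3] NOT true = false
[8] false AND true AND false = false
[root] false OR false OR false OR true OR false OR false OR false OR false = true
Overall: true → merged

Merged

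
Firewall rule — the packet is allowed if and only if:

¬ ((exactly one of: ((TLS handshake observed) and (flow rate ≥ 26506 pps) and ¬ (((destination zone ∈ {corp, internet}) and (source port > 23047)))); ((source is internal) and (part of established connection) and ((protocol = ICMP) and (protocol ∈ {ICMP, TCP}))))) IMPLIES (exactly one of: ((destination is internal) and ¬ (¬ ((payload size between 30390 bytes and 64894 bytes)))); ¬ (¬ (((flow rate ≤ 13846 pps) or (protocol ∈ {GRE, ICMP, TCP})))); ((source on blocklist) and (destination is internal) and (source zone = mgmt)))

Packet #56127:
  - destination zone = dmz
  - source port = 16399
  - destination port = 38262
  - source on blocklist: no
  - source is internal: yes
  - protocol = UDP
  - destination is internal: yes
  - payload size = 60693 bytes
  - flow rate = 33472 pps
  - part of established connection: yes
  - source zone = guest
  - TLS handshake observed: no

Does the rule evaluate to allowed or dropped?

Allowed

Atomic conditions:
  TLS handshake observed: no → false
  flow rate ≥ 26506 pps: 33472 ≥ 26506 is true
  destination zone ∈ {corp, internet}: dmz is not in the set → false
  source port > 23047: 16399 > 23047 is false
  source is internal: yes → true
  part of established connection: yes → true
  protocol = ICMP: UDP == ICMP is false
  protocol ∈ {ICMP, TCP}: UDP is not in the set → false
  destination is internal: yes → true
  payload size between 30390 bytes and 64894 bytes: 60693 in [30390, 64894] is true
  flow rate ≤ 13846 pps: 33472 ≤ 13846 is false
  protocol ∈ {GRE, ICMP, TCP}: UDP is not in the set → false
  source on blocklist: no → false
  source zone = mgmt: guest == mgmt is false
Combine:
[1.1.1.3.1] false AND false = false
[1.1.1.3] NOT false = true
[1.1.1] false AND true AND true = false
[1.1.2.3] false AND false = false
[1.1.2] true AND true AND false = false
[1.1] exactly-one(false, false) = false
[1] NOT false = true
[2.1.2.1] NOT true = false
[2.1.2] NOT false = true
[2.1] true AND true = true
[2.2.1.1] false OR false = false
[2.2.1] NOT false = true
[2.2] NOT true = false
[2.3] false AND true AND false = false
[2] exactly-one(true, false, false) = true
[root] true → true = true
Overall: true → allowed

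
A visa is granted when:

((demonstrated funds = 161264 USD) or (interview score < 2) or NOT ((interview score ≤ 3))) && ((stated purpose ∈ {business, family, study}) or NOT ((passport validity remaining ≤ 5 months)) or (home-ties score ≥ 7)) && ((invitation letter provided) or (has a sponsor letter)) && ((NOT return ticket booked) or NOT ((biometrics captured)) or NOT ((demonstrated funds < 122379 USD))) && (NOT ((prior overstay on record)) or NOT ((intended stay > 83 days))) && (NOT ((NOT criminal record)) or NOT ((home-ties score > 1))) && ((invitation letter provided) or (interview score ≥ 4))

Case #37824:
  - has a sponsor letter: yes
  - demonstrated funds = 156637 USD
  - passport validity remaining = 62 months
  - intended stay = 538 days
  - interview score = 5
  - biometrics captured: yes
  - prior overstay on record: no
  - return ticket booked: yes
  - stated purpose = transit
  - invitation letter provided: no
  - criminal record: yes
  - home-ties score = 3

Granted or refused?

Atomic conditions:
  demonstrated funds = 161264 USD: 156637 == 161264 is false
  interview score < 2: 5 < 2 is false
  interview score ≤ 3: 5 ≤ 3 is false
  stated purpose ∈ {business, family, study}: transit is not in the set → false
  passport validity remaining ≤ 5 months: 62 ≤ 5 is false
  home-ties score ≥ 7: 3 ≥ 7 is false
  invitation letter provided: no → false
  has a sponsor letter: yes → true
  NOT return ticket booked: yes → false
  biometrics captured: yes → true
  demonstrated funds < 122379 USD: 156637 < 122379 is false
  prior overstay on record: no → false
  intended stay > 83 days: 538 > 83 is true
  NOT criminal record: yes → false
  home-ties score > 1: 3 > 1 is true
  interview score ≥ 4: 5 ≥ 4 is true
Combine:
[1.3] NOT false = true
[1] false OR false OR true = true
[2.2] NOT false = true
[2] false OR true OR false = true
[3] false OR true = true
[4.2] NOT true = false
[4.3] NOT false = true
[4] false OR false OR true = true
[5.1] NOT false = true
[5.2] NOT true = false
[5] true OR false = true
[6.1] NOT false = true
[6.2] NOT true = false
[6] true OR false = true
[7] false OR true = true
[root] true AND true AND true AND true AND true AND true AND true = true
Overall: true → granted

Granted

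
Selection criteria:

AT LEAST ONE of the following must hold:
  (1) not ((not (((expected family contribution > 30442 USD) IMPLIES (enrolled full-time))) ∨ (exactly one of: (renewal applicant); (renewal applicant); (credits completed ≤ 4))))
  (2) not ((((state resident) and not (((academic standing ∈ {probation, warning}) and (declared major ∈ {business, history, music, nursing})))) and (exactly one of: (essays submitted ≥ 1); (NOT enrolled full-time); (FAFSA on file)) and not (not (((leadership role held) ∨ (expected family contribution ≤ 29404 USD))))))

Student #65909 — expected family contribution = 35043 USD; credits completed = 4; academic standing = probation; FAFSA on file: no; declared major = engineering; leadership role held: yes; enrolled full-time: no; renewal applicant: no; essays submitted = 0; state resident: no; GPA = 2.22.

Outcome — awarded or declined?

Atomic conditions:
  expected family contribution > 30442 USD: 35043 > 30442 is true
  enrolled full-time: no → false
  renewal applicant: no → false
  credits completed ≤ 4: 4 ≤ 4 is true
  state resident: no → false
  academic standing ∈ {probation, warning}: probation is in the set → true
  declared major ∈ {business, history, music, nursing}: engineering is not in the set → false
  essays submitted ≥ 1: 0 ≥ 1 is false
  NOT enrolled full-time: no → true
  FAFSA on file: no → false
  leadership role held: yes → true
  expected family contribution ≤ 29404 USD: 35043 ≤ 29404 is false
Combine:
[1.1.1.1] true → false = false
[1.1.1] NOT false = true
[1.1.2] exactly-one(false, false, true) = true
[1.1] true OR true = true
[1] NOT true = false
[2.1.1.2.1] true AND false = false
[2.1.1.2] NOT false = true
[2.1.1] false AND true = false
[2.1.2] exactly-one(false, true, false) = true
[2.1.3.1.1] true OR false = true
[2.1.3.1] NOT true = false
[2.1.3] NOT false = true
[2.1] false AND true AND true = false
[2] NOT false = true
[root] false OR true = true
Overall: true → awarded

Awarded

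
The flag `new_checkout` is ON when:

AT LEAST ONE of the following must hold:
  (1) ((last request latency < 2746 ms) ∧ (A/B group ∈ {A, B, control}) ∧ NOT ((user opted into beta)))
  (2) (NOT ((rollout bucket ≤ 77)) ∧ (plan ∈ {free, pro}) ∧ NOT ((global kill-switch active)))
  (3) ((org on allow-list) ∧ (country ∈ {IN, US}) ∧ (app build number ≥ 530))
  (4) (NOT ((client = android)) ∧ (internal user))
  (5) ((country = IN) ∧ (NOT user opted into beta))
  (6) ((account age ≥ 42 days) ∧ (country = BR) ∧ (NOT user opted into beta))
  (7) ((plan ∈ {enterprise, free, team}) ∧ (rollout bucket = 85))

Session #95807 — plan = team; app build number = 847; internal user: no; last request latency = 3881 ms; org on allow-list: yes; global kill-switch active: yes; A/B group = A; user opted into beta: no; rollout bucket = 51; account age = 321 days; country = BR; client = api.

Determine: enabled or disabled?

Enabled

Atomic conditions:
  last request latency < 2746 ms: 3881 < 2746 is false
  A/B group ∈ {A, B, control}: A is in the set → true
  user opted into beta: no → false
  rollout bucket ≤ 77: 51 ≤ 77 is true
  plan ∈ {free, pro}: team is not in the set → false
  global kill-switch active: yes → true
  org on allow-list: yes → true
  country ∈ {IN, US}: BR is not in the set → false
  app build number ≥ 530: 847 ≥ 530 is true
  client = android: api == android is false
  internal user: no → false
  country = IN: BR == IN is false
  NOT user opted into beta: no → true
  account age ≥ 42 days: 321 ≥ 42 is true
  country = BR: BR == BR is true
  plan ∈ {enterprise, free, team}: team is in the set → true
  rollout bucket = 85: 51 == 85 is false
Combine:
[1.3] NOT false = true
[1] false AND true AND true = false
[2.1] NOT true = false
[2.3] NOT true = false
[2] false AND false AND false = false
[3] true AND false AND true = false
[4.1] NOT false = true
[4] true AND false = false
[5] false AND true = false
[6] true AND true AND true = true
[7] true AND false = false
[root] false OR false OR false OR false OR false OR true OR false = true
Overall: true → enabled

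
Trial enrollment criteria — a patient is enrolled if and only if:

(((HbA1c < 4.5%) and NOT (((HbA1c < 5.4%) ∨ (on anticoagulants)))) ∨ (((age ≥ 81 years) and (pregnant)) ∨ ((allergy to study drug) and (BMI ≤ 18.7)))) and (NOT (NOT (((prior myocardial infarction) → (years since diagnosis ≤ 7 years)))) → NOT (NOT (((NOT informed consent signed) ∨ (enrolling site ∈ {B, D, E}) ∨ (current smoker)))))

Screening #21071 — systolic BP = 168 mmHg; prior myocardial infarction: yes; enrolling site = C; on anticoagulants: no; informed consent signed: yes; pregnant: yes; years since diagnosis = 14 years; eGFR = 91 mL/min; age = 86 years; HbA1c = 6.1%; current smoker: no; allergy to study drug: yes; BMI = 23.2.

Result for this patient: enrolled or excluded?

Enrolled

Atomic conditions:
  HbA1c < 4.5%: 6.1 < 4.5 is false
  HbA1c < 5.4%: 6.1 < 5.4 is false
  on anticoagulants: no → false
  age ≥ 81 years: 86 ≥ 81 is true
  pregnant: yes → true
  allergy to study drug: yes → true
  BMI ≤ 18.7: 23.2 ≤ 18.7 is false
  prior myocardial infarction: yes → true
  years since diagnosis ≤ 7 years: 14 ≤ 7 is false
  NOT informed consent signed: yes → false
  enrolling site ∈ {B, D, E}: C is not in the set → false
  current smoker: no → false
Combine:
[1.1.2.1] false OR false = false
[1.1.2] NOT false = true
[1.1] false AND true = false
[1.2.1] true AND true = true
[1.2.2] true AND false = false
[1.2] true OR false = true
[1] false OR true = true
[2.1.1.1] true → false = false
[2.1.1] NOT false = true
[2.1] NOT true = false
[2.2.1.1] false OR false OR false = false
[2.2.1] NOT false = true
[2.2] NOT true = false
[2] false → false (antecedent false ⇒ implication holds) = true
[root] true AND true = true
Overall: true → enrolled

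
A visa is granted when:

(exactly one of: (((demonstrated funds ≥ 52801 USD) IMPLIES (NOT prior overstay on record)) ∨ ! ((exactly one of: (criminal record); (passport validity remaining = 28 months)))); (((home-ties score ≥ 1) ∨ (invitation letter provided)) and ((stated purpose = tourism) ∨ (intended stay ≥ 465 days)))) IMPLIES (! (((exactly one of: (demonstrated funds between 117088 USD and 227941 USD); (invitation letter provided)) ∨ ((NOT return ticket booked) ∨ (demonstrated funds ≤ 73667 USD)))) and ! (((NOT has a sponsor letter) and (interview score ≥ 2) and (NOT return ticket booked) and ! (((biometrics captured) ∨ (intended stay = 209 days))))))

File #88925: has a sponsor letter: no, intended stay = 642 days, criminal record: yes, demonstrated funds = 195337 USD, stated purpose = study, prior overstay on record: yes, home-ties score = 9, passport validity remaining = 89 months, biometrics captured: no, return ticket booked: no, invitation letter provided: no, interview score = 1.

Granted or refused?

Atomic conditions:
  demonstrated funds ≥ 52801 USD: 195337 ≥ 52801 is true
  NOT prior overstay on record: yes → false
  criminal record: yes → true
  passport validity remaining = 28 months: 89 == 28 is false
  home-ties score ≥ 1: 9 ≥ 1 is true
  invitation letter provided: no → false
  stated purpose = tourism: study == tourism is false
  intended stay ≥ 465 days: 642 ≥ 465 is true
  demonstrated funds between 117088 USD and 227941 USD: 195337 in [117088, 227941] is true
  NOT return ticket booked: no → true
  demonstrated funds ≤ 73667 USD: 195337 ≤ 73667 is false
  NOT has a sponsor letter: no → true
  interview score ≥ 2: 1 ≥ 2 is false
  biometrics captured: no → false
  intended stay = 209 days: 642 == 209 is false
Combine:
[1.1.1] true → false = false
[1.1.2.1] exactly-one(true, false) = true
[1.1.2] NOT true = false
[1.1] false OR false = false
[1.2.1] true OR false = true
[1.2.2] false OR true = true
[1.2] true AND true = true
[1] exactly-one(false, true) = true
[2.1.1.1] exactly-one(true, false) = true
[2.1.1.2] true OR false = true
[2.1.1] true OR true = true
[2.1] NOT true = false
[2.2.1.4.1] false OR false = false
[2.2.1.4] NOT false = true
[2.2.1] true AND false AND true AND true = false
[2.2] NOT false = true
[2] false AND true = false
[root] true → false = false
Overall: false → refused

Refused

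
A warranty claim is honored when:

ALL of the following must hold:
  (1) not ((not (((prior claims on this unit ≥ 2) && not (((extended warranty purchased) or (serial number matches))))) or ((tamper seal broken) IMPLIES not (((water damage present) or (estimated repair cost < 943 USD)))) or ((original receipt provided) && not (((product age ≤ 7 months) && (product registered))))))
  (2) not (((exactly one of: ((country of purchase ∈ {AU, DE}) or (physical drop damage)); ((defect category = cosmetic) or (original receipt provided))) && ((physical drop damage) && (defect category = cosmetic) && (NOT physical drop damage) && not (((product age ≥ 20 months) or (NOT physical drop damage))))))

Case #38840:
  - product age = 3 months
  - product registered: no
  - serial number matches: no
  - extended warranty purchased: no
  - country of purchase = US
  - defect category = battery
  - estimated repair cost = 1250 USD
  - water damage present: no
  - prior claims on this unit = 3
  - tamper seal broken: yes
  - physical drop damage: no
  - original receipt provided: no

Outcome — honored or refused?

Refused

Atomic conditions:
  prior claims on this unit ≥ 2: 3 ≥ 2 is true
  extended warranty purchased: no → false
  serial number matches: no → false
  tamper seal broken: yes → true
  water damage present: no → false
  estimated repair cost < 943 USD: 1250 < 943 is false
  original receipt provided: no → false
  product age ≤ 7 months: 3 ≤ 7 is true
  product registered: no → false
  country of purchase ∈ {AU, DE}: US is not in the set → false
  physical drop damage: no → false
  defect category = cosmetic: battery == cosmetic is false
  NOT physical drop damage: no → true
  product age ≥ 20 months: 3 ≥ 20 is false
Combine:
[1.1.1.1.2.1] false OR false = false
[1.1.1.1.2] NOT false = true
[1.1.1.1] true AND true = true
[1.1.1] NOT true = false
[1.1.2.2.1] false OR false = false
[1.1.2.2] NOT false = true
[1.1.2] true → true = true
[1.1.3.2.1] true AND false = false
[1.1.3.2] NOT false = true
[1.1.3] false AND true = false
[1.1] false OR true OR false = true
[1] NOT true = false
[2.1.1.1] false OR false = false
[2.1.1.2] false OR false = false
[2.1.1] exactly-one(false, false) = false
[2.1.2.4.1] false OR true = true
[2.1.2.4] NOT true = false
[2.1.2] false AND false AND true AND false = false
[2.1] false AND false = false
[2] NOT false = true
[root] false AND true = false
Overall: false → refused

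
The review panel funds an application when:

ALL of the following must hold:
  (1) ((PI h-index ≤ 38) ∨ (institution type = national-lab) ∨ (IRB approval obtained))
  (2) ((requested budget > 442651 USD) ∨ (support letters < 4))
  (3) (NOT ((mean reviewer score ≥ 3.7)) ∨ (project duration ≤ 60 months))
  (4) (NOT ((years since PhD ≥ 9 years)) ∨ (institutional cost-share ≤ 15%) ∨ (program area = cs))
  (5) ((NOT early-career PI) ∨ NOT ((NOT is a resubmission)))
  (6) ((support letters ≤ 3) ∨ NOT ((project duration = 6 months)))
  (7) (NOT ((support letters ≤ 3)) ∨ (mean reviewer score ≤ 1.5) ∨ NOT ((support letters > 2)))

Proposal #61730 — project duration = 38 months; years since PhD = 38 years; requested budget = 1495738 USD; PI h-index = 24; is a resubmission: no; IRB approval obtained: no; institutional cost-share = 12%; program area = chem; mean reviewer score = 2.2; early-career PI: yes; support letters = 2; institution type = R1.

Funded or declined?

Declined

Atomic conditions:
  PI h-index ≤ 38: 24 ≤ 38 is true
  institution type = national-lab: R1 == national-lab is false
  IRB approval obtained: no → false
  requested budget > 442651 USD: 1495738 > 442651 is true
  support letters < 4: 2 < 4 is true
  mean reviewer score ≥ 3.7: 2.2 ≥ 3.7 is false
  project duration ≤ 60 months: 38 ≤ 60 is true
  years since PhD ≥ 9 years: 38 ≥ 9 is true
  institutional cost-share ≤ 15%: 12 ≤ 15 is true
  program area = cs: chem == cs is false
  NOT early-career PI: yes → false
  NOT is a resubmission: no → true
  support letters ≤ 3: 2 ≤ 3 is true
  project duration = 6 months: 38 == 6 is false
  mean reviewer score ≤ 1.5: 2.2 ≤ 1.5 is false
  support letters > 2: 2 > 2 is false
Combine:
[1] true OR false OR false = true
[2] true OR true = true
[3.1] NOT false = true
[3] true OR true = true
[4.1] NOT true = false
[4] false OR true OR false = true
[5.2] NOT true = false
[5] false OR false = false
[6.2] NOT false = true
[6] true OR true = true
[7.1] NOT true = false
[7.3] NOT false = true
[7] false OR false OR true = true
[root] true AND true AND true AND true AND false AND true AND true = false
Overall: false → declined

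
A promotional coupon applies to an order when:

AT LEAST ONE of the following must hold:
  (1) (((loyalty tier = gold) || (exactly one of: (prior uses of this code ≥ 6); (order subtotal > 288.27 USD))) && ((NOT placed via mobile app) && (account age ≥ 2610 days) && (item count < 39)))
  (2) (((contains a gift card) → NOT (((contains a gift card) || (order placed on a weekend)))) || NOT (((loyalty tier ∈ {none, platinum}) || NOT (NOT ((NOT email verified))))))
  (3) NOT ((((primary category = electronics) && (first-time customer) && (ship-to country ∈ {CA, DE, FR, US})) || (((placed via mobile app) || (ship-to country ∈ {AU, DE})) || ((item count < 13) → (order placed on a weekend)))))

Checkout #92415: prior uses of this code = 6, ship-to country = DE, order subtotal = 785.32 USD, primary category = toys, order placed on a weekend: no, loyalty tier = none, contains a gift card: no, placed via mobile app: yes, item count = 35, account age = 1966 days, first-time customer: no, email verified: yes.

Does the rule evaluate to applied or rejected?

Atomic conditions:
  loyalty tier = gold: none == gold is false
  prior uses of this code ≥ 6: 6 ≥ 6 is true
  order subtotal > 288.27 USD: 785.32 > 288.27 is true
  NOT placed via mobile app: yes → false
  account age ≥ 2610 days: 1966 ≥ 2610 is false
  item count < 39: 35 < 39 is true
  contains a gift card: no → false
  order placed on a weekend: no → false
  loyalty tier ∈ {none, platinum}: none is in the set → true
  NOT email verified: yes → false
  primary category = electronics: toys == electronics is false
  first-time customer: no → false
  ship-to country ∈ {CA, DE, FR, US}: DE is in the set → true
  placed via mobile app: yes → true
  ship-to country ∈ {AU, DE}: DE is in the set → true
  item count < 13: 35 < 13 is false
Combine:
[1.1.2] exactly-one(true, true) = false
[1.1] false OR false = false
[1.2] false AND false AND true = false
[1] false AND false = false
[2.1.2.1] false OR false = false
[2.1.2] NOT false = true
[2.1] false → true (antecedent false ⇒ implication holds) = true
[2.2.1.2.1] NOT false = true
[2.2.1.2] NOT true = false
[2.2.1] true OR false = true
[2.2] NOT true = false
[2] true OR false = true
[3.1.1] false AND false AND true = false
[3.1.2.1] true OR true = true
[3.1.2.2] false → false (antecedent false ⇒ implication holds) = true
[3.1.2] true OR true = true
[3.1] false OR true = true
[3] NOT true = false
[root] false OR true OR false = true
Overall: true → applied

Applied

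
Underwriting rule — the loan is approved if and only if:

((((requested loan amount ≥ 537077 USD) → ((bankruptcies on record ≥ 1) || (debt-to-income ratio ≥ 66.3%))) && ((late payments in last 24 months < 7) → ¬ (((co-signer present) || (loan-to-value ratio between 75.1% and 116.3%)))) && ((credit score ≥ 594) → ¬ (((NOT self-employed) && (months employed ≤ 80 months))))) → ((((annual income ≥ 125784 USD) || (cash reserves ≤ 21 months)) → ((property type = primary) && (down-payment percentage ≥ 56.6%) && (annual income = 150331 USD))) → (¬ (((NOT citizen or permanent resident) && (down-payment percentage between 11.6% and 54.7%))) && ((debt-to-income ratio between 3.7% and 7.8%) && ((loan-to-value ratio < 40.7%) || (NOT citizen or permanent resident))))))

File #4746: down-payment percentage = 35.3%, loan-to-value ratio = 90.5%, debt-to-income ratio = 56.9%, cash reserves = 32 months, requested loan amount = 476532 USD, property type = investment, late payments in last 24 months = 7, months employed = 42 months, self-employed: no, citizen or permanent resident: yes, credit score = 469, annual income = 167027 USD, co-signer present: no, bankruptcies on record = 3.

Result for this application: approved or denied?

Atomic conditions:
  requested loan amount ≥ 537077 USD: 476532 ≥ 537077 is false
  bankruptcies on record ≥ 1: 3 ≥ 1 is true
  debt-to-income ratio ≥ 66.3%: 56.9 ≥ 66.3 is false
  late payments in last 24 months < 7: 7 < 7 is false
  co-signer present: no → false
  loan-to-value ratio between 75.1% and 116.3%: 90.5 in [75.1, 116.3] is true
  credit score ≥ 594: 469 ≥ 594 is false
  NOT self-employed: no → true
  months employed ≤ 80 months: 42 ≤ 80 is true
  annual income ≥ 125784 USD: 167027 ≥ 125784 is true
  cash reserves ≤ 21 months: 32 ≤ 21 is false
  property type = primary: investment == primary is false
  down-payment percentage ≥ 56.6%: 35.3 ≥ 56.6 is false
  annual income = 150331 USD: 167027 == 150331 is false
  NOT citizen or permanent resident: yes → false
  down-payment percentage between 11.6% and 54.7%: 35.3 in [11.6, 54.7] is true
  debt-to-income ratio between 3.7% and 7.8%: 56.9 in [3.7, 7.8] is false
  loan-to-value ratio < 40.7%: 90.5 < 40.7 is false
Combine:
[1.1.2] true OR false = true
[1.1] false → true (antecedent false ⇒ implication holds) = true
[1.2.2.1] false OR true = true
[1.2.2] NOT true = false
[1.2] false → false (antecedent false ⇒ implication holds) = true
[1.3.2.1] true AND true = true
[1.3.2] NOT true = false
[1.3] false → false (antecedent false ⇒ implication holds) = true
[1] true AND true AND true = true
[2.1.1] true OR false = true
[2.1.2] false AND false AND false = false
[2.1] true → false = false
[2.2.1.1] false AND true = false
[2.2.1] NOT false = true
[2.2.2.2] false OR false = false
[2.2.2] false AND false = false
[2.2] true AND false = false
[2] false → false (antecedent false ⇒ implication holds) = true
[root] true → true = true
Overall: true → approved

Approved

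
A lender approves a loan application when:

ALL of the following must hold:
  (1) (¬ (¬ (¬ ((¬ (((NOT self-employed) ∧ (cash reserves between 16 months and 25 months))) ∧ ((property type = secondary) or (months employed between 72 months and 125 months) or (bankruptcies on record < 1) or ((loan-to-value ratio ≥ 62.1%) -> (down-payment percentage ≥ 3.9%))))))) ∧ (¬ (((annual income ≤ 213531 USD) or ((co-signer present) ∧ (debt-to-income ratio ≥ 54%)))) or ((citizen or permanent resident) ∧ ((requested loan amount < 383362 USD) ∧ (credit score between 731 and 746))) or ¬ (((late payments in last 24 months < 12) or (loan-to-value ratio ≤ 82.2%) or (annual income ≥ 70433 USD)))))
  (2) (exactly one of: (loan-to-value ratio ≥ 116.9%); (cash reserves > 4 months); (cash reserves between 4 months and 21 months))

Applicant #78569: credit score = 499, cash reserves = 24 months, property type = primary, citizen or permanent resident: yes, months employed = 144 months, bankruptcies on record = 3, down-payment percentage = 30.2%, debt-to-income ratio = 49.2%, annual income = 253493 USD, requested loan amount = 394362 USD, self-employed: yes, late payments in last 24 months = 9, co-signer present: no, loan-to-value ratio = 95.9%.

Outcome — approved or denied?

Atomic conditions:
  NOT self-employed: yes → false
  cash reserves between 16 months and 25 months: 24 in [16, 25] is true
  property type = secondary: primary == secondary is false
  months employed between 72 months and 125 months: 144 in [72, 125] is false
  bankruptcies on record < 1: 3 < 1 is false
  loan-to-value ratio ≥ 62.1%: 95.9 ≥ 62.1 is true
  down-payment percentage ≥ 3.9%: 30.2 ≥ 3.9 is true
  annual income ≤ 213531 USD: 253493 ≤ 213531 is false
  co-signer present: no → false
  debt-to-income ratio ≥ 54%: 49.2 ≥ 54 is false
  citizen or permanent resident: yes → true
  requested loan amount < 383362 USD: 394362 < 383362 is false
  credit score between 731 and 746: 499 in [731, 746] is false
  late payments in last 24 months < 12: 9 < 12 is true
  loan-to-value ratio ≤ 82.2%: 95.9 ≤ 82.2 is false
  annual income ≥ 70433 USD: 253493 ≥ 70433 is true
  loan-to-value ratio ≥ 116.9%: 95.9 ≥ 116.9 is false
  cash reserves > 4 months: 24 > 4 is true
  cash reserves between 4 months and 21 months: 24 in [4, 21] is false
Combine:
[1.1.1.1.1.1.1] false AND true = false
[1.1.1.1.1.1] NOT false = true
[1.1.1.1.1.2.4] true → true = true
[1.1.1.1.1.2] false OR false OR false OR true = true
[1.1.1.1.1] true AND true = true
[1.1.1.1] NOT true = false
[1.1.1] NOT false = true
[1.1] NOT true = false
[1.2.1.1.2] false AND false = false
[1.2.1.1] false OR false = false
[1.2.1] NOT false = true
[1.2.2.2] false AND false = false
[1.2.2] true AND false = false
[1.2.3.1] true OR false OR true = true
[1.2.3] NOT true = false
[1.2] true OR false OR false = true
[1] false AND true = false
[2] exactly-one(false, true, false) = true
[root] false AND true = false
Overall: false → denied

Denied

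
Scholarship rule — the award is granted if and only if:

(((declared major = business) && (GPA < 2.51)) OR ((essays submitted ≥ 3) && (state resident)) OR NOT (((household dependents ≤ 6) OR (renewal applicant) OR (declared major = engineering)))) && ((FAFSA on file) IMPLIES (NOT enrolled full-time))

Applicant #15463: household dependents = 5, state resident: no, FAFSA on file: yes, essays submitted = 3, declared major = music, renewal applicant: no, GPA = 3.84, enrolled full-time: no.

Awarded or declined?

Atomic conditions:
  declared major = business: music == business is false
  GPA < 2.51: 3.84 < 2.51 is false
  essays submitted ≥ 3: 3 ≥ 3 is true
  state resident: no → false
  household dependents ≤ 6: 5 ≤ 6 is true
  renewal applicant: no → false
  declared major = engineering: music == engineering is false
  FAFSA on file: yes → true
  NOT enrolled full-time: no → true
Combine:
[1.1] false AND false = false
[1.2] true AND false = false
[1.3.1] true OR false OR false = true
[1.3] NOT true = false
[1] false OR false OR false = false
[2] true → true = true
[root] false AND true = false
Overall: false → declined

Declined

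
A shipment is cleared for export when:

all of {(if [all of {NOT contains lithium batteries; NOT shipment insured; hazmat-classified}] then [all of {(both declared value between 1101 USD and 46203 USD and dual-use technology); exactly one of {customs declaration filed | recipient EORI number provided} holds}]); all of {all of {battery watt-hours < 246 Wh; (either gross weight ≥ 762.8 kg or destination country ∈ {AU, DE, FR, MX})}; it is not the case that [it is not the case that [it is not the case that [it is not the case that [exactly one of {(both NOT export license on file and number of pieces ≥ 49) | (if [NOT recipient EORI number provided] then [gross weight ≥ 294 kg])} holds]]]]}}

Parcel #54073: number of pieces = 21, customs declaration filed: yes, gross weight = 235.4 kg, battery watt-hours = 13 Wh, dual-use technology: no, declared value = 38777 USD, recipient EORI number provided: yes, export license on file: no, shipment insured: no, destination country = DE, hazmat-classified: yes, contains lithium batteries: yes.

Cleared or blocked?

Cleared

Atomic conditions:
  NOT contains lithium batteries: yes → false
  NOT shipment insured: no → true
  hazmat-classified: yes → true
  declared value between 1101 USD and 46203 USD: 38777 in [1101, 46203] is true
  dual-use technology: no → false
  customs declaration filed: yes → true
  recipient EORI number provided: yes → true
  battery watt-hours < 246 Wh: 13 < 246 is true
  gross weight ≥ 762.8 kg: 235.4 ≥ 762.8 is false
  destination country ∈ {AU, DE, FR, MX}: DE is in the set → true
  NOT export license on file: no → true
  number of pieces ≥ 49: 21 ≥ 49 is false
  NOT recipient EORI number provided: yes → false
  gross weight ≥ 294 kg: 235.4 ≥ 294 is false
Combine:
[1.1] false AND true AND true = false
[1.2.1] true AND false = false
[1.2.2] exactly-one(true, true) = false
[1.2] false AND false = false
[1] false → false (antecedent false ⇒ implication holds) = true
[2.1.2] false OR true = true
[2.1] true AND true = true
[2.2.1.1.1.1.1] true AND false = false
[2.2.1.1.1.1.2] false → false (antecedent false ⇒ implication holds) = true
[2.2.1.1.1.1] exactly-one(false, true) = true
[2.2.1.1.1] NOT true = false
[2.2.1.1] NOT false = true
[2.2.1] NOT true = false
[2.2] NOT false = true
[2] true AND true = true
[root] true AND true = true
Overall: true → cleared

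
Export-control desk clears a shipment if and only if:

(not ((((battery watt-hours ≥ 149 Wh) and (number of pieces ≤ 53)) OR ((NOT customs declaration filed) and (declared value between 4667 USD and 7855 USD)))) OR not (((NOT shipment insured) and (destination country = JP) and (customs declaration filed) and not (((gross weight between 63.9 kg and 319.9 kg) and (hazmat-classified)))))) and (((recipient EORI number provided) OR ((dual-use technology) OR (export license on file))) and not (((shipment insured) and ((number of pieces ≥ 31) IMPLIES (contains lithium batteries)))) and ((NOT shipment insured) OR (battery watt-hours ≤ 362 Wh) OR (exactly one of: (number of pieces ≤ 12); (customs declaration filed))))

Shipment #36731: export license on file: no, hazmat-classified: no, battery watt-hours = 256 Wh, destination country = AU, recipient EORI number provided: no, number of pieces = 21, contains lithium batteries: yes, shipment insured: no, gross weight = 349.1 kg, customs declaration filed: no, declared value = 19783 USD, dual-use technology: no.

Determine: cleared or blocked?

Atomic conditions:
  battery watt-hours ≥ 149 Wh: 256 ≥ 149 is true
  number of pieces ≤ 53: 21 ≤ 53 is true
  NOT customs declaration filed: no → true
  declared value between 4667 USD and 7855 USD: 19783 in [4667, 7855] is false
  NOT shipment insured: no → true
  destination country = JP: AU == JP is false
  customs declaration filed: no → false
  gross weight between 63.9 kg and 319.9 kg: 349.1 in [63.9, 319.9] is false
  hazmat-classified: no → false
  recipient EORI number provided: no → false
  dual-use technology: no → false
  export license on file: no → false
  shipment insured: no → false
  number of pieces ≥ 31: 21 ≥ 31 is false
  contains lithium batteries: yes → true
  battery watt-hours ≤ 362 Wh: 256 ≤ 362 is true
  number of pieces ≤ 12: 21 ≤ 12 is false
Combine:
[1.1.1.1] true AND true = true
[1.1.1.2] true AND false = false
[1.1.1] true OR false = true
[1.1] NOT true = false
[1.2.1.4.1] false AND false = false
[1.2.1.4] NOT false = true
[1.2.1] true AND false AND false AND true = false
[1.2] NOT false = true
[1] false OR true = true
[2.1.2] false OR false = false
[2.1] false OR false = false
[2.2.1.2] false → true (antecedent false ⇒ implication holds) = true
[2.2.1] false AND true = false
[2.2] NOT false = true
[2.3.3] exactly-one(false, false) = false
[2.3] true OR true OR false = true
[2] false AND true AND true = false
[root] true AND false = false
Overall: false → blocked

Blocked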